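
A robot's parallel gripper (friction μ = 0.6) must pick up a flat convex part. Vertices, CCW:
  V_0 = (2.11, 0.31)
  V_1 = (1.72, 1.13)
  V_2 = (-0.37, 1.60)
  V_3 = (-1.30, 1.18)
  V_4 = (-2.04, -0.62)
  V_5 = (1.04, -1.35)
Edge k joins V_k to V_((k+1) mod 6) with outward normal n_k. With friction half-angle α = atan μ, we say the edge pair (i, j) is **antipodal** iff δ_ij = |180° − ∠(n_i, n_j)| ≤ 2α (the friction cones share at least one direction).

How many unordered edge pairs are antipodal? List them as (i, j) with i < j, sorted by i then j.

α = atan 0.6 = 30.96°;  2α = 61.93°
n_0 = (+0.9031, +0.4295)
n_1 = (+0.2194, +0.9756)
n_2 = (-0.4116, +0.9114)
n_3 = (-0.9249, +0.3802)
n_4 = (-0.2306, -0.9730)
n_5 = (+0.8405, -0.5418)
  (0,1): δ = 128.11°  ·
  (0,2): δ = 91.13°  ·
  (0,3): δ = 47.78°  ✓
  (0,4): δ = 51.23°  ✓
  (0,5): δ = 121.76°  ·
  (1,2): δ = 143.02°  ·
  (1,3): δ = 99.67°  ·
  (1,4): δ = 0.66°  ✓
  (1,5): δ = 69.87°  ·
  (2,3): δ = 136.65°  ·
  (2,4): δ = 37.64°  ✓
  (2,5): δ = 32.89°  ✓
  (3,4): δ = 80.99°  ·
  (3,5): δ = 10.46°  ✓
  (4,5): δ = 109.47°  ·
antipodal pairs: 6

count = 6; pairs: (0,3), (0,4), (1,4), (2,4), (2,5), (3,5)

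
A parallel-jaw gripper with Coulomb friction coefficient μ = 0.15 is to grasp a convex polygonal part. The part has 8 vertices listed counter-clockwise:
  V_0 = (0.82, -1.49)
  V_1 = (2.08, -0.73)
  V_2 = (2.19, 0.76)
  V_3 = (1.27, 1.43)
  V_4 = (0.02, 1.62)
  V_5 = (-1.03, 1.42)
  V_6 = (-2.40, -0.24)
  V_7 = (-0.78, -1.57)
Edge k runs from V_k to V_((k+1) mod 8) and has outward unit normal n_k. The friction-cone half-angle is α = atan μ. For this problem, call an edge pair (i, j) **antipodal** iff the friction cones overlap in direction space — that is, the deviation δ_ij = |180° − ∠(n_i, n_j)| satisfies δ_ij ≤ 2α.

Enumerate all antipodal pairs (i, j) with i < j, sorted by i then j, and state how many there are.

count = 3; pairs: (2,6), (3,7), (4,7)

α = atan 0.15 = 8.53°;  2α = 17.06°
n_0 = (+0.5165, -0.8563)
n_1 = (+0.9973, -0.0736)
n_2 = (+0.5887, +0.8084)
n_3 = (+0.1503, +0.9886)
n_4 = (-0.1871, +0.9823)
n_5 = (-0.7713, +0.6365)
n_6 = (-0.6345, -0.7729)
n_7 = (+0.0499, -0.9988)
  (0,1): δ = 125.32°  ·
  (0,2): δ = 67.16°  ·
  (0,3): δ = 39.74°  ·
  (0,4): δ = 20.31°  ·
  (0,5): δ = 19.37°  ·
  (0,6): δ = 109.52°  ·
  (0,7): δ = 151.77°  ·
  (1,2): δ = 121.84°  ·
  (1,3): δ = 94.42°  ·
  (1,4): δ = 74.99°  ·
  (1,5): δ = 35.31°  ·
  (1,6): δ = 54.84°  ·
  (1,7): δ = 97.08°  ·
  (2,3): δ = 152.58°  ·
  (2,4): δ = 133.15°  ·
  (2,5): δ = 93.47°  ·
  (2,6): δ = 3.32°  ✓
  (2,7): δ = 38.93°  ·
  (3,4): δ = 160.57°  ·
  (3,5): δ = 120.89°  ·
  (3,6): δ = 30.74°  ·
  (3,7): δ = 11.51°  ✓
  (4,5): δ = 140.32°  ·
  (4,6): δ = 50.17°  ·
  (4,7): δ = 7.92°  ✓
  (5,6): δ = 89.85°  ·
  (5,7): δ = 47.60°  ·
  (6,7): δ = 137.75°  ·
antipodal pairs: 3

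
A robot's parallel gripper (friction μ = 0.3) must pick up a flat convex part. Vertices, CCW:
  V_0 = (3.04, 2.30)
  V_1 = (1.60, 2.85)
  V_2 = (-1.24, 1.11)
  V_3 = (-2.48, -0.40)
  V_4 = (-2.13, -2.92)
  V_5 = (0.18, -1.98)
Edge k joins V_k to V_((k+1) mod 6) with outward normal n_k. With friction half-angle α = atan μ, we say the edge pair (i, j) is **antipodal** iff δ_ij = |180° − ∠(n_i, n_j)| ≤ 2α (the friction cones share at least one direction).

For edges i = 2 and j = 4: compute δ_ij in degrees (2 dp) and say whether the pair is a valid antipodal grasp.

δ = 28.46°, valid

α = atan 0.3 = 16.70°;  2α = 33.40°
edge 2: e_2 = (-1.24, -1.51);  n_2 = (-0.7728, +0.6346)
edge 4: e_4 = (+2.31, +0.94);  n_4 = (+0.3769, -0.9262)
∠(n_2, n_4) = 151.54°
δ = |180° − 151.54°| = 28.46°
28.46° ≤ 2α = 33.40°  →  valid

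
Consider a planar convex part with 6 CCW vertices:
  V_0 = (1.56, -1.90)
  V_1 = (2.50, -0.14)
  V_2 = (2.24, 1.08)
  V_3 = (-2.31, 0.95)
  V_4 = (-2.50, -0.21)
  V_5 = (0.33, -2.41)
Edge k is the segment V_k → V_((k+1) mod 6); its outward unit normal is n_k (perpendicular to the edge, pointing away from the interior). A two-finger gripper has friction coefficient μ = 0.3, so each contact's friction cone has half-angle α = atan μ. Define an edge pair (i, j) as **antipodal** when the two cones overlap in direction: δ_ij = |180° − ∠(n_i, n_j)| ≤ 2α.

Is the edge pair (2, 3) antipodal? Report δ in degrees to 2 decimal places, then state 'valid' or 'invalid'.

α = atan 0.3 = 16.70°;  2α = 33.40°
edge 2: e_2 = (-4.55, -0.13);  n_2 = (-0.0286, +0.9996)
edge 3: e_3 = (-0.19, -1.16);  n_3 = (-0.9868, +0.1616)
∠(n_2, n_3) = 79.06°
δ = |180° − 79.06°| = 100.94°
100.94° > 2α = 33.40°  →  invalid

δ = 100.94°, invalid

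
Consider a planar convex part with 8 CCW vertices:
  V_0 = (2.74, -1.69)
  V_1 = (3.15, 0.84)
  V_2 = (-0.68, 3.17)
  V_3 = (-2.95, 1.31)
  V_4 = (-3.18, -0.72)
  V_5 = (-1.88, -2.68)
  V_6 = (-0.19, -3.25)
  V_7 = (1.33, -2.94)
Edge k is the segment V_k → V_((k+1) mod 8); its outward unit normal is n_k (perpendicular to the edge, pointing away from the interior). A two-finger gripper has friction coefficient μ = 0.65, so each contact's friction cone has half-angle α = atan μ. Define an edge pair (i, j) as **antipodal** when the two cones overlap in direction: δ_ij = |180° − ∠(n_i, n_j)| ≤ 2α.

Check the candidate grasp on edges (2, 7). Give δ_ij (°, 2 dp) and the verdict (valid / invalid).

δ = 2.23°, valid

α = atan 0.65 = 33.02°;  2α = 66.05°
edge 2: e_2 = (-2.27, -1.86);  n_2 = (-0.6338, +0.7735)
edge 7: e_7 = (+1.41, +1.25);  n_7 = (+0.6634, -0.7483)
∠(n_2, n_7) = 177.77°
δ = |180° − 177.77°| = 2.23°
2.23° ≤ 2α = 66.05°  →  valid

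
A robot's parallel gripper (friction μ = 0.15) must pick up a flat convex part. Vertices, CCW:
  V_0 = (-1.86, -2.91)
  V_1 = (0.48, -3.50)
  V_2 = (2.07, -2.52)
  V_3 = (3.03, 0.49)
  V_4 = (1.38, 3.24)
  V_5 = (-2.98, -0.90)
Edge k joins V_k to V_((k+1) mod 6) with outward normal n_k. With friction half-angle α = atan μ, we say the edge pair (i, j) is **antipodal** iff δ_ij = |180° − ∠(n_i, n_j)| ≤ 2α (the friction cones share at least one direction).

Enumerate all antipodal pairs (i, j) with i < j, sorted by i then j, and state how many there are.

count = 2; pairs: (1,4), (3,5)

α = atan 0.15 = 8.53°;  2α = 17.06°
n_0 = (-0.2445, -0.9697)
n_1 = (+0.5247, -0.8513)
n_2 = (+0.9527, -0.3039)
n_3 = (+0.8575, +0.5145)
n_4 = (-0.6886, +0.7252)
n_5 = (-0.8735, -0.4867)
  (0,1): δ = 134.20°  ·
  (0,2): δ = 93.54°  ·
  (0,3): δ = 44.88°  ·
  (0,4): δ = 57.67°  ·
  (0,5): δ = 133.28°  ·
  (1,2): δ = 139.34°  ·
  (1,3): δ = 90.68°  ·
  (1,4): δ = 11.87°  ✓
  (1,5): δ = 87.48°  ·
  (2,3): δ = 131.35°  ·
  (2,4): δ = 28.79°  ·
  (2,5): δ = 46.82°  ·
  (3,4): δ = 77.45°  ·
  (3,5): δ = 1.84°  ✓
  (4,5): δ = 104.39°  ·
antipodal pairs: 2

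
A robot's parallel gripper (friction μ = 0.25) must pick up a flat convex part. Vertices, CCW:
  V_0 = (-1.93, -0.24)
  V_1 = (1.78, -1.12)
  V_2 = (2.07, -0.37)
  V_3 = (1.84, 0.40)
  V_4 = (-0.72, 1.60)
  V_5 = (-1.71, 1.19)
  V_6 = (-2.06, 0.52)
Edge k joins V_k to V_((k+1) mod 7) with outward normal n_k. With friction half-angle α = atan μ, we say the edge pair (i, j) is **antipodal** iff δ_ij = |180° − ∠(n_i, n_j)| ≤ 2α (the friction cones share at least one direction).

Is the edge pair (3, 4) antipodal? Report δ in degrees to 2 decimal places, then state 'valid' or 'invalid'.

α = atan 0.25 = 14.04°;  2α = 28.07°
edge 3: e_3 = (-2.56, +1.20);  n_3 = (+0.4244, +0.9055)
edge 4: e_4 = (-0.99, -0.41);  n_4 = (-0.3826, +0.9239)
∠(n_3, n_4) = 47.61°
δ = |180° − 47.61°| = 132.39°
132.39° > 2α = 28.07°  →  invalid

δ = 132.39°, invalid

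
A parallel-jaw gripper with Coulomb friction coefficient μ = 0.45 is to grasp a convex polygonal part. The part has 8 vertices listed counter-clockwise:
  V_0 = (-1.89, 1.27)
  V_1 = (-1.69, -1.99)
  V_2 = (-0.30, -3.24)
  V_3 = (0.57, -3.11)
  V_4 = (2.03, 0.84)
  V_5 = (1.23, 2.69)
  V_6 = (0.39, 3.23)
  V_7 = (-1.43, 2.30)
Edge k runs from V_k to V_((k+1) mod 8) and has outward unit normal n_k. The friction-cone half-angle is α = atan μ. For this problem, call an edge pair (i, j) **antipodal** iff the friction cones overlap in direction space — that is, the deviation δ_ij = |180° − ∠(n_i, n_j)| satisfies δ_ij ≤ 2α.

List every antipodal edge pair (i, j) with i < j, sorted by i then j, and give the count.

α = atan 0.45 = 24.23°;  2α = 48.46°
n_0 = (-0.9981, -0.0612)
n_1 = (-0.6687, -0.7436)
n_2 = (+0.1478, -0.9890)
n_3 = (+0.9380, -0.3467)
n_4 = (+0.9179, +0.3969)
n_5 = (+0.5408, +0.8412)
n_6 = (-0.4550, +0.8905)
n_7 = (-0.9131, +0.4078)
  (0,1): δ = 135.48°  ·
  (0,2): δ = 85.01°  ·
  (0,3): δ = 23.80°  ✓
  (0,4): δ = 19.87°  ✓
  (0,5): δ = 53.75°  ·
  (0,6): δ = 113.56°  ·
  (0,7): δ = 152.42°  ·
  (1,2): δ = 129.54°  ·
  (1,3): δ = 68.32°  ·
  (1,4): δ = 24.65°  ✓
  (1,5): δ = 9.23°  ✓
  (1,6): δ = 69.03°  ·
  (1,7): δ = 107.90°  ·
  (2,3): δ = 118.78°  ·
  (2,4): δ = 75.11°  ·
  (2,5): δ = 41.23°  ✓
  (2,6): δ = 18.57°  ✓
  (2,7): δ = 57.44°  ·
  (3,4): δ = 136.33°  ·
  (3,5): δ = 102.45°  ·
  (3,6): δ = 42.65°  ✓
  (3,7): δ = 3.78°  ✓
  (4,5): δ = 146.12°  ·
  (4,6): δ = 86.32°  ·
  (4,7): δ = 47.45°  ✓
  (5,6): δ = 120.20°  ·
  (5,7): δ = 81.33°  ·
  (6,7): δ = 141.13°  ·
antipodal pairs: 9

count = 9; pairs: (0,3), (0,4), (1,4), (1,5), (2,5), (2,6), (3,6), (3,7), (4,7)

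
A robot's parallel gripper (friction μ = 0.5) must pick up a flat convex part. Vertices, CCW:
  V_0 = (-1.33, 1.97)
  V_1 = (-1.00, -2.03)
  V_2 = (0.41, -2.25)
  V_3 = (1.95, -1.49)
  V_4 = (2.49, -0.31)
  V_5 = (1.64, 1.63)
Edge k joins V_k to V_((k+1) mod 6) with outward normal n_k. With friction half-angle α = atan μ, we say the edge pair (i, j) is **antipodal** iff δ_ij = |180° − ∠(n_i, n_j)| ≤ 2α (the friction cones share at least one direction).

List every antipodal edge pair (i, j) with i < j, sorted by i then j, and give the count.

α = atan 0.5 = 26.57°;  2α = 53.13°
n_0 = (-0.9966, -0.0822)
n_1 = (-0.1542, -0.9880)
n_2 = (+0.4425, -0.8967)
n_3 = (+0.9093, -0.4161)
n_4 = (+0.9159, +0.4013)
n_5 = (+0.1137, +0.9935)
  (0,1): δ = 103.58°  ·
  (0,2): δ = 68.45°  ·
  (0,3): δ = 29.31°  ✓
  (0,4): δ = 18.94°  ✓
  (0,5): δ = 78.75°  ·
  (1,2): δ = 144.87°  ·
  (1,3): δ = 105.72°  ·
  (1,4): δ = 57.47°  ·
  (1,5): δ = 2.34°  ✓
  (2,3): δ = 140.86°  ·
  (2,4): δ = 92.61°  ·
  (2,5): δ = 32.80°  ✓
  (3,4): δ = 131.75°  ·
  (3,5): δ = 71.94°  ·
  (4,5): δ = 120.19°  ·
antipodal pairs: 4

count = 4; pairs: (0,3), (0,4), (1,5), (2,5)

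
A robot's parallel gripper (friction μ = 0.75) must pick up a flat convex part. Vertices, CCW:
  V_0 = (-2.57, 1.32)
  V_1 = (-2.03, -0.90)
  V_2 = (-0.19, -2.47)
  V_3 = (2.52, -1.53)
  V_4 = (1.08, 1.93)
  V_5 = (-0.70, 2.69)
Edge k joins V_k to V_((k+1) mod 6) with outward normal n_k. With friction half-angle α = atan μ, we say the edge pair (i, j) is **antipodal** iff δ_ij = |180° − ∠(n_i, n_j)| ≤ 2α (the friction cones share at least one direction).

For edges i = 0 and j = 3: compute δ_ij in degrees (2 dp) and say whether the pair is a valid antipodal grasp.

α = atan 0.75 = 36.87°;  2α = 73.74°
edge 0: e_0 = (+0.54, -2.22);  n_0 = (-0.9717, -0.2364)
edge 3: e_3 = (-1.44, +3.46);  n_3 = (+0.9232, +0.3842)
∠(n_0, n_3) = 171.07°
δ = |180° − 171.07°| = 8.93°
8.93° ≤ 2α = 73.74°  →  valid

δ = 8.93°, valid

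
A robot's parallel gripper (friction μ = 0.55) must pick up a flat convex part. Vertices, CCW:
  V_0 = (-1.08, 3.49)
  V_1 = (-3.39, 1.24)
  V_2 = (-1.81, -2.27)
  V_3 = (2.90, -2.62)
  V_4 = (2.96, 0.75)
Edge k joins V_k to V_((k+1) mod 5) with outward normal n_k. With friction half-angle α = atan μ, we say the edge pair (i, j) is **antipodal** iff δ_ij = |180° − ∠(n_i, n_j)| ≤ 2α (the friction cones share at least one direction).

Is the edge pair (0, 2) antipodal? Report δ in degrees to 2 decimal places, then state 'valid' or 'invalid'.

δ = 48.50°, valid

α = atan 0.55 = 28.81°;  2α = 57.62°
edge 0: e_0 = (-2.31, -2.25);  n_0 = (-0.6977, +0.7163)
edge 2: e_2 = (+4.71, -0.35);  n_2 = (-0.0741, -0.9973)
∠(n_0, n_2) = 131.50°
δ = |180° − 131.50°| = 48.50°
48.50° ≤ 2α = 57.62°  →  valid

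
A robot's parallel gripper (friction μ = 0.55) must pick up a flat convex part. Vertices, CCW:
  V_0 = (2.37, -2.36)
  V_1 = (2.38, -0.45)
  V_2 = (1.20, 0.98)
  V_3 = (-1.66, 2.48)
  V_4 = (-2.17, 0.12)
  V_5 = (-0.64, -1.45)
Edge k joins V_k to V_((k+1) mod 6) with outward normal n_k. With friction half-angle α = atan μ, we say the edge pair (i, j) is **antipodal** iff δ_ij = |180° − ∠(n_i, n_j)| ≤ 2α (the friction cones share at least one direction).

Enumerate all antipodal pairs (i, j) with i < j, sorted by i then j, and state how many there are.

α = atan 0.55 = 28.81°;  2α = 57.62°
n_0 = (+1.0000, -0.0052)
n_1 = (+0.7713, +0.6365)
n_2 = (+0.4645, +0.8856)
n_3 = (-0.9774, +0.2112)
n_4 = (-0.7162, -0.6979)
n_5 = (-0.2894, -0.9572)
  (0,1): δ = 140.17°  ·
  (0,2): δ = 117.38°  ·
  (0,3): δ = 11.89°  ✓
  (0,4): δ = 44.56°  ✓
  (0,5): δ = 73.48°  ·
  (1,2): δ = 157.20°  ·
  (1,3): δ = 51.72°  ✓
  (1,4): δ = 4.73°  ✓
  (1,5): δ = 33.65°  ✓
  (2,3): δ = 74.52°  ·
  (2,4): δ = 18.06°  ✓
  (2,5): δ = 10.85°  ✓
  (3,4): δ = 123.55°  ·
  (3,5): δ = 94.63°  ·
  (4,5): δ = 151.08°  ·
antipodal pairs: 7

count = 7; pairs: (0,3), (0,4), (1,3), (1,4), (1,5), (2,4), (2,5)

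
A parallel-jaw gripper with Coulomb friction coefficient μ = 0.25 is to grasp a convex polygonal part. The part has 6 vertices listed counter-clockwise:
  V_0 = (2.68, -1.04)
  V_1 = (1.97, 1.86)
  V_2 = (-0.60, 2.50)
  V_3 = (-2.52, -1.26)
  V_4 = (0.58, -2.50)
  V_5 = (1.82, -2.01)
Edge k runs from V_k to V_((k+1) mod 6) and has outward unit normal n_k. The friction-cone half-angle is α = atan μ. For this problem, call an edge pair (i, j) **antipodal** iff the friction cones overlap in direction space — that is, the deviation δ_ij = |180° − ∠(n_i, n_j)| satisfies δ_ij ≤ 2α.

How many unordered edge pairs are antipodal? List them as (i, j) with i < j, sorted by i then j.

α = atan 0.25 = 14.04°;  2α = 28.07°
n_0 = (+0.9713, +0.2378)
n_1 = (+0.2416, +0.9704)
n_2 = (-0.8906, +0.4548)
n_3 = (-0.3714, -0.9285)
n_4 = (+0.3675, -0.9300)
n_5 = (+0.7483, -0.6634)
  (0,1): δ = 117.74°  ·
  (0,2): δ = 40.81°  ·
  (0,3): δ = 54.44°  ·
  (0,4): δ = 97.81°  ·
  (0,5): δ = 124.68°  ·
  (1,2): δ = 103.07°  ·
  (1,3): δ = 7.82°  ✓
  (1,4): δ = 35.55°  ·
  (1,5): δ = 62.42°  ·
  (2,3): δ = 84.75°  ·
  (2,4): δ = 41.39°  ·
  (2,5): δ = 14.51°  ✓
  (3,4): δ = 136.64°  ·
  (3,5): δ = 109.76°  ·
  (4,5): δ = 153.12°  ·
antipodal pairs: 2

count = 2; pairs: (1,3), (2,5)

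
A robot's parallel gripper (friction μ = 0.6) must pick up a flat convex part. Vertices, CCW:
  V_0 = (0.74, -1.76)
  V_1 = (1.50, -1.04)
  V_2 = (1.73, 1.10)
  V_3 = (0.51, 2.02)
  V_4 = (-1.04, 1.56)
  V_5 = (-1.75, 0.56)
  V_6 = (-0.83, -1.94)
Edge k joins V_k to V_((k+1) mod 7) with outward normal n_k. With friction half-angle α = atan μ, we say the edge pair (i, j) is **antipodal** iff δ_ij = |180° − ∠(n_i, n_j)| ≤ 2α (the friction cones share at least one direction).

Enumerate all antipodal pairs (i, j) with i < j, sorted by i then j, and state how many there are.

α = atan 0.6 = 30.96°;  2α = 61.93°
n_0 = (+0.6877, -0.7260)
n_1 = (+0.9943, -0.1069)
n_2 = (+0.6021, +0.7984)
n_3 = (-0.2845, +0.9587)
n_4 = (-0.8154, +0.5789)
n_5 = (-0.9385, -0.3454)
n_6 = (+0.1139, -0.9935)
  (0,1): δ = 139.59°  ·
  (0,2): δ = 80.47°  ·
  (0,3): δ = 26.92°  ✓
  (0,4): δ = 11.17°  ✓
  (0,5): δ = 66.75°  ·
  (0,6): δ = 143.09°  ·
  (1,2): δ = 120.89°  ·
  (1,3): δ = 67.34°  ·
  (1,4): δ = 29.24°  ✓
  (1,5): δ = 26.34°  ✓
  (1,6): δ = 102.67°  ·
  (2,3): δ = 126.45°  ·
  (2,4): δ = 88.35°  ·
  (2,5): δ = 32.78°  ✓
  (2,6): δ = 43.56°  ✓
  (3,4): δ = 141.90°  ·
  (3,5): δ = 86.33°  ·
  (3,6): δ = 9.99°  ✓
  (4,5): δ = 124.42°  ·
  (4,6): δ = 48.08°  ✓
  (5,6): δ = 103.66°  ·
antipodal pairs: 8

count = 8; pairs: (0,3), (0,4), (1,4), (1,5), (2,5), (2,6), (3,6), (4,6)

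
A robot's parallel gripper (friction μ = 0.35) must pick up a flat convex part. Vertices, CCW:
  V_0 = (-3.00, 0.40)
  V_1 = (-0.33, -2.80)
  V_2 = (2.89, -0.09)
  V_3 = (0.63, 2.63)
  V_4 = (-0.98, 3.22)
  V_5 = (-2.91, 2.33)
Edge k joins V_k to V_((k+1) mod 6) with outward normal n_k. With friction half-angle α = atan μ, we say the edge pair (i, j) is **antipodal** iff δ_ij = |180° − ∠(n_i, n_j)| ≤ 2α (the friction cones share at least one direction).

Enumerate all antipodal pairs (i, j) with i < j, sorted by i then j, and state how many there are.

count = 3; pairs: (0,2), (0,3), (1,4)

α = atan 0.35 = 19.29°;  2α = 38.58°
n_0 = (-0.7678, -0.6407)
n_1 = (+0.6439, -0.7651)
n_2 = (+0.7691, +0.6391)
n_3 = (+0.3441, +0.9389)
n_4 = (-0.4188, +0.9081)
n_5 = (-0.9989, +0.0466)
  (0,1): δ = 89.76°  ·
  (0,2): δ = 0.12°  ✓
  (0,3): δ = 30.03°  ✓
  (0,4): δ = 74.92°  ·
  (0,5): δ = 137.49°  ·
  (1,2): δ = 90.36°  ·
  (1,3): δ = 60.21°  ·
  (1,4): δ = 15.33°  ✓
  (1,5): δ = 47.25°  ·
  (2,3): δ = 149.85°  ·
  (2,4): δ = 104.97°  ·
  (2,5): δ = 42.39°  ·
  (3,4): δ = 135.12°  ·
  (3,5): δ = 72.54°  ·
  (4,5): δ = 117.43°  ·
antipodal pairs: 3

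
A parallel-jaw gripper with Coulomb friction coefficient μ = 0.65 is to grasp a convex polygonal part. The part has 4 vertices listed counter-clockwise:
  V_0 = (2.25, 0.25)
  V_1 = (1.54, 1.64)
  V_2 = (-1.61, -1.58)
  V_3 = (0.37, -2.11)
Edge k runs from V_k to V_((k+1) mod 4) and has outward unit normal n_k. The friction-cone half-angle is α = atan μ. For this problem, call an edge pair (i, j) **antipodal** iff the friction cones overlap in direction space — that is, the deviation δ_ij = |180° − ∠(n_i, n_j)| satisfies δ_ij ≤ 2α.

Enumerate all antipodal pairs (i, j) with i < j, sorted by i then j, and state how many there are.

count = 3; pairs: (0,2), (1,2), (1,3)

α = atan 0.65 = 33.02°;  2α = 66.05°
n_0 = (+0.8906, +0.4549)
n_1 = (-0.7148, +0.6993)
n_2 = (-0.2586, -0.9660)
n_3 = (+0.7822, -0.6231)
  (0,1): δ = 71.43°  ·
  (0,2): δ = 47.96°  ✓
  (0,3): δ = 114.40°  ·
  (1,2): δ = 60.62°  ✓
  (1,3): δ = 5.83°  ✓
  (2,3): δ = 113.56°  ·
antipodal pairs: 3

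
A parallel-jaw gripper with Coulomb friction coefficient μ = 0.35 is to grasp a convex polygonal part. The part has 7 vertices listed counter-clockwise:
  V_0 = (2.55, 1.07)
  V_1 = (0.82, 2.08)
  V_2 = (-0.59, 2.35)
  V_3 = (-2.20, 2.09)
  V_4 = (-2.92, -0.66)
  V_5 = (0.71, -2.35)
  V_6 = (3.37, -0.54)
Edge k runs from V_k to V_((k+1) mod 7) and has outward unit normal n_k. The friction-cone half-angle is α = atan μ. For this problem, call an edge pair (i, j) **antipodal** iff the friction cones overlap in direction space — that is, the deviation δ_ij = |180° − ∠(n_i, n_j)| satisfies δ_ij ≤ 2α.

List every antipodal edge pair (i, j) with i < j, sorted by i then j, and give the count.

α = atan 0.35 = 19.29°;  2α = 38.58°
n_0 = (+0.5042, +0.8636)
n_1 = (+0.1881, +0.9822)
n_2 = (-0.1594, +0.9872)
n_3 = (-0.9674, +0.2533)
n_4 = (-0.4221, -0.9066)
n_5 = (+0.5626, -0.8268)
n_6 = (+0.8911, +0.4538)
  (0,1): δ = 160.56°  ·
  (0,2): δ = 140.55°  ·
  (0,3): δ = 74.39°  ·
  (0,4): δ = 5.31°  ✓
  (0,5): δ = 64.51°  ·
  (0,6): δ = 147.27°  ·
  (1,2): δ = 159.99°  ·
  (1,3): δ = 93.83°  ·
  (1,4): δ = 14.12°  ✓
  (1,5): δ = 45.07°  ·
  (1,6): δ = 127.83°  ·
  (2,3): δ = 113.85°  ·
  (2,4): δ = 34.14°  ✓
  (2,5): δ = 25.06°  ✓
  (2,6): δ = 107.82°  ·
  (3,4): δ = 100.29°  ·
  (3,5): δ = 41.09°  ·
  (3,6): δ = 41.66°  ·
  (4,5): δ = 120.80°  ·
  (4,6): δ = 38.04°  ✓
  (5,6): δ = 97.24°  ·
antipodal pairs: 5

count = 5; pairs: (0,4), (1,4), (2,4), (2,5), (4,6)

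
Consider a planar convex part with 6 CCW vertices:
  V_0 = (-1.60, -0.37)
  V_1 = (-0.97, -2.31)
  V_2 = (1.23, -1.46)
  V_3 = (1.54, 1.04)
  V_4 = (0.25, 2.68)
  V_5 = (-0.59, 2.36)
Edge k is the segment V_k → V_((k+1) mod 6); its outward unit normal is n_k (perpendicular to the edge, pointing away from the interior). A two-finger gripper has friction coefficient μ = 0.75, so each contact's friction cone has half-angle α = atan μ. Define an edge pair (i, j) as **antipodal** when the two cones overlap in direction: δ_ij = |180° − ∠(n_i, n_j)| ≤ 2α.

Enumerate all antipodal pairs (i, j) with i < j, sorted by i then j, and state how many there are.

count = 8; pairs: (0,2), (0,3), (1,3), (1,4), (1,5), (2,4), (2,5), (3,5)

α = atan 0.75 = 36.87°;  2α = 73.74°
n_0 = (-0.9511, -0.3089)
n_1 = (+0.3604, -0.9328)
n_2 = (+0.9924, -0.1231)
n_3 = (+0.7860, +0.6182)
n_4 = (-0.3560, +0.9345)
n_5 = (-0.9379, +0.3470)
  (0,1): δ = 86.87°  ·
  (0,2): δ = 25.06°  ✓
  (0,3): δ = 20.20°  ✓
  (0,4): δ = 92.86°  ·
  (0,5): δ = 141.71°  ·
  (1,2): δ = 118.19°  ·
  (1,3): δ = 72.94°  ✓
  (1,4): δ = 0.27°  ✓
  (1,5): δ = 48.57°  ✓
  (2,3): δ = 134.74°  ·
  (2,4): δ = 62.08°  ✓
  (2,5): δ = 13.23°  ✓
  (3,4): δ = 107.33°  ·
  (3,5): δ = 58.49°  ✓
  (4,5): δ = 131.16°  ·
antipodal pairs: 8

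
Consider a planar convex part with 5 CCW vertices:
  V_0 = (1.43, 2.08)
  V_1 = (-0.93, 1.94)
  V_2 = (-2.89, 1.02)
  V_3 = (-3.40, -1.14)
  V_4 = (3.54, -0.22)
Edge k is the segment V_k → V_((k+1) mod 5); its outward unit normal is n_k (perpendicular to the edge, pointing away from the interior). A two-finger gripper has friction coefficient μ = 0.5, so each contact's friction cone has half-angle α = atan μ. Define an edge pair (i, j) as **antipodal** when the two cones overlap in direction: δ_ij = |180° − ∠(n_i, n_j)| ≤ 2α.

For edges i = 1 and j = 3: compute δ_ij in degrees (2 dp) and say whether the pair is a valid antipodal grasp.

α = atan 0.5 = 26.57°;  2α = 53.13°
edge 1: e_1 = (-1.96, -0.92);  n_1 = (-0.4249, +0.9052)
edge 3: e_3 = (+6.94, +0.92);  n_3 = (+0.1314, -0.9913)
∠(n_1, n_3) = 162.41°
δ = |180° − 162.41°| = 17.59°
17.59° ≤ 2α = 53.13°  →  valid

δ = 17.59°, valid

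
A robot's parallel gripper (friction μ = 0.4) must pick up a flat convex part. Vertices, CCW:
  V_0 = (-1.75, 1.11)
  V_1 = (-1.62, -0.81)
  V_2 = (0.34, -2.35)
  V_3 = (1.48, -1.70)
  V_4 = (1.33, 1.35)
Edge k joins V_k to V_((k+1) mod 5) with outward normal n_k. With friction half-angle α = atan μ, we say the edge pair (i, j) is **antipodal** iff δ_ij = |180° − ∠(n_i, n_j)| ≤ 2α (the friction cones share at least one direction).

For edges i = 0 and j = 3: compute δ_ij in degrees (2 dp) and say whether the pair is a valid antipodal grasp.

δ = 1.06°, valid

α = atan 0.4 = 21.80°;  2α = 43.60°
edge 0: e_0 = (+0.13, -1.92);  n_0 = (-0.9977, -0.0676)
edge 3: e_3 = (-0.15, +3.05);  n_3 = (+0.9988, +0.0491)
∠(n_0, n_3) = 178.94°
δ = |180° − 178.94°| = 1.06°
1.06° ≤ 2α = 43.60°  →  valid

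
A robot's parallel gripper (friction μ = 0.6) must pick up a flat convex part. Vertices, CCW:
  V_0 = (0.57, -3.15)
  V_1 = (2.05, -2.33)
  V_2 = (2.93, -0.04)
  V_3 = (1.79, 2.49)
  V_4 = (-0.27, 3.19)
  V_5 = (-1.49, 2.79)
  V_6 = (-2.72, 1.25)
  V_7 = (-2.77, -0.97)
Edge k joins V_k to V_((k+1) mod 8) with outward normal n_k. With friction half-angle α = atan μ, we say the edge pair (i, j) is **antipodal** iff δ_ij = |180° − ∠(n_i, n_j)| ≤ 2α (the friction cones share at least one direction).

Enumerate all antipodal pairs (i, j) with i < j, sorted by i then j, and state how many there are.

count = 11; pairs: (0,3), (0,4), (0,5), (0,6), (1,4), (1,5), (1,6), (2,6), (2,7), (3,7), (4,7)

α = atan 0.6 = 30.96°;  2α = 61.93°
n_0 = (+0.4846, -0.8747)
n_1 = (+0.9335, -0.3587)
n_2 = (+0.9117, +0.4108)
n_3 = (+0.3217, +0.9468)
n_4 = (-0.3116, +0.9502)
n_5 = (-0.7814, +0.6241)
n_6 = (-0.9997, +0.0225)
n_7 = (-0.5466, -0.8374)
  (0,1): δ = 140.01°  ·
  (0,2): δ = 94.73°  ·
  (0,3): δ = 47.76°  ✓
  (0,4): δ = 10.84°  ✓
  (0,5): δ = 22.40°  ✓
  (0,6): δ = 59.72°  ✓
  (0,7): δ = 117.88°  ·
  (1,2): δ = 134.72°  ·
  (1,3): δ = 87.75°  ·
  (1,4): δ = 50.83°  ✓
  (1,5): δ = 17.59°  ✓
  (1,6): δ = 19.73°  ✓
  (1,7): δ = 77.89°  ·
  (2,3): δ = 133.02°  ·
  (2,4): δ = 96.10°  ·
  (2,5): δ = 62.87°  ·
  (2,6): δ = 25.55°  ✓
  (2,7): δ = 32.61°  ✓
  (3,4): δ = 143.08°  ·
  (3,5): δ = 109.85°  ·
  (3,6): δ = 72.52°  ·
  (3,7): δ = 14.36°  ✓
  (4,5): δ = 146.77°  ·
  (4,6): δ = 109.44°  ·
  (4,7): δ = 51.28°  ✓
  (5,6): δ = 142.68°  ·
  (5,7): δ = 84.52°  ·
  (6,7): δ = 121.84°  ·
antipodal pairs: 11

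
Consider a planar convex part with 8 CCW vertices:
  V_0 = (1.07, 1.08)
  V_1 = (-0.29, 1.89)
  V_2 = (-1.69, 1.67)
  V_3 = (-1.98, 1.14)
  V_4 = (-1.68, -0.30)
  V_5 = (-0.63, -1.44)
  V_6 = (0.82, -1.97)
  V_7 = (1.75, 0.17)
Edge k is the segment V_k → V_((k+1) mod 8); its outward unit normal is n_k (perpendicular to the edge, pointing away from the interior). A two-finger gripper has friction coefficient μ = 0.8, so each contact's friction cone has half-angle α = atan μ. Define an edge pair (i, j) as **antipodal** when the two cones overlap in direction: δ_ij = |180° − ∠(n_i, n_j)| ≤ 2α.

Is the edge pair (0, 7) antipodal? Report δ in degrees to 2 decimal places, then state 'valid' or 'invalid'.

δ = 157.55°, invalid

α = atan 0.8 = 38.66°;  2α = 77.32°
edge 0: e_0 = (-1.36, +0.81);  n_0 = (+0.5117, +0.8592)
edge 7: e_7 = (-0.68, +0.91);  n_7 = (+0.8011, +0.5986)
∠(n_0, n_7) = 22.45°
δ = |180° − 22.45°| = 157.55°
157.55° > 2α = 77.32°  →  invalid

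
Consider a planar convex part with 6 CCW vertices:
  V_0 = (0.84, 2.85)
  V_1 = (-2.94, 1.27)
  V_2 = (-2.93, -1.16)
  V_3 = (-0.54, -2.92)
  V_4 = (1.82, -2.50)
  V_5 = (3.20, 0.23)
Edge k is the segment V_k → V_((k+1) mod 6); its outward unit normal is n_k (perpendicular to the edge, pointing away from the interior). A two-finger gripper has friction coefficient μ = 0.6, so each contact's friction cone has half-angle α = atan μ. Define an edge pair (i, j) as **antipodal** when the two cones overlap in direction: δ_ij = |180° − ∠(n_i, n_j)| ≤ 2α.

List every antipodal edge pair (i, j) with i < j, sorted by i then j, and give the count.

α = atan 0.6 = 30.96°;  2α = 61.93°
n_0 = (-0.3857, +0.9226)
n_1 = (-1.0000, -0.0041)
n_2 = (-0.5930, -0.8052)
n_3 = (+0.1752, -0.9845)
n_4 = (+0.8925, -0.4511)
n_5 = (+0.7430, +0.6693)
  (0,1): δ = 112.45°  ·
  (0,2): δ = 59.05°  ✓
  (0,3): δ = 12.59°  ✓
  (0,4): δ = 40.50°  ✓
  (0,5): δ = 109.33°  ·
  (1,2): δ = 126.60°  ·
  (1,3): δ = 80.14°  ·
  (1,4): δ = 27.05°  ✓
  (1,5): δ = 41.78°  ✓
  (2,3): δ = 133.54°  ·
  (2,4): δ = 80.45°  ·
  (2,5): δ = 11.62°  ✓
  (3,4): δ = 126.91°  ·
  (3,5): δ = 58.08°  ✓
  (4,5): δ = 111.17°  ·
antipodal pairs: 7

count = 7; pairs: (0,2), (0,3), (0,4), (1,4), (1,5), (2,5), (3,5)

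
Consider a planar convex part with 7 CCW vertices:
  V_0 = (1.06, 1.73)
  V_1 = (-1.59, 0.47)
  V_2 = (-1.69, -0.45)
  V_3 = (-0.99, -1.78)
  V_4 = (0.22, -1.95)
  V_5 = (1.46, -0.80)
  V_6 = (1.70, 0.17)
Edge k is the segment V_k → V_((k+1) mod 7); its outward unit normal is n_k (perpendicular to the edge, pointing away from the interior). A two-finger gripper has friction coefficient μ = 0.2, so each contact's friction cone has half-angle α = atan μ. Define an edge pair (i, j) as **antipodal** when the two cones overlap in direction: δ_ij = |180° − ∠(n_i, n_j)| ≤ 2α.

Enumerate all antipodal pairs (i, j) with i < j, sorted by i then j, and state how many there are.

α = atan 0.2 = 11.31°;  2α = 22.62°
n_0 = (-0.4294, +0.9031)
n_1 = (-0.9941, +0.1081)
n_2 = (-0.8849, -0.4657)
n_3 = (-0.1391, -0.9903)
n_4 = (+0.6800, -0.7332)
n_5 = (+0.9707, -0.2402)
n_6 = (+0.9252, +0.3796)
  (0,1): δ = 121.63°  ·
  (0,2): δ = 87.67°  ·
  (0,3): δ = 33.43°  ·
  (0,4): δ = 17.41°  ✓
  (0,5): δ = 50.67°  ·
  (0,6): δ = 86.88°  ·
  (1,2): δ = 146.04°  ·
  (1,3): δ = 91.79°  ·
  (1,4): δ = 40.95°  ·
  (1,5): δ = 7.69°  ✓
  (1,6): δ = 28.51°  ·
  (2,3): δ = 125.76°  ·
  (2,4): δ = 74.92°  ·
  (2,5): δ = 41.66°  ·
  (2,6): δ = 5.45°  ✓
  (3,4): δ = 129.16°  ·
  (3,5): δ = 95.90°  ·
  (3,6): δ = 59.70°  ·
  (4,5): δ = 146.74°  ·
  (4,6): δ = 110.54°  ·
  (5,6): δ = 143.80°  ·
antipodal pairs: 3

count = 3; pairs: (0,4), (1,5), (2,6)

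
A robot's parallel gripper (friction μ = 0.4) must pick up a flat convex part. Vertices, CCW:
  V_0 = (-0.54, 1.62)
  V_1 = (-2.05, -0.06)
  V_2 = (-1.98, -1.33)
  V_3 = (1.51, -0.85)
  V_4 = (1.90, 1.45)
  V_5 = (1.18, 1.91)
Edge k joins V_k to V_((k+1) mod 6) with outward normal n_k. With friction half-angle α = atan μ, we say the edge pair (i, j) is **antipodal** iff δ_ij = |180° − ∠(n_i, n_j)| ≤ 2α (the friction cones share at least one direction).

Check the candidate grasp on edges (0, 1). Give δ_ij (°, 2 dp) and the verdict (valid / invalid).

δ = 134.90°, invalid

α = atan 0.4 = 21.80°;  2α = 43.60°
edge 0: e_0 = (-1.51, -1.68);  n_0 = (-0.7437, +0.6685)
edge 1: e_1 = (+0.07, -1.27);  n_1 = (-0.9985, -0.0550)
∠(n_0, n_1) = 45.10°
δ = |180° − 45.10°| = 134.90°
134.90° > 2α = 43.60°  →  invalid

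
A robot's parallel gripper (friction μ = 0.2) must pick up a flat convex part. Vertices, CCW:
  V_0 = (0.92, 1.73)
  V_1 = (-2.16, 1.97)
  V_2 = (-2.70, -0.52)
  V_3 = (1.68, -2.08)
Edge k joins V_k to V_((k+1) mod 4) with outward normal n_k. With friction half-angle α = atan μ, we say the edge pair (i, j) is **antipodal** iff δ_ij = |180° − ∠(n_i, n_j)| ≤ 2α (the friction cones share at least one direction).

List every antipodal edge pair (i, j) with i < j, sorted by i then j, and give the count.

α = atan 0.2 = 11.31°;  2α = 22.62°
n_0 = (+0.0777, +0.9970)
n_1 = (-0.9773, +0.2119)
n_2 = (-0.3355, -0.9420)
n_3 = (+0.9807, +0.1956)
  (0,1): δ = 97.78°  ·
  (0,2): δ = 15.15°  ✓
  (0,3): δ = 105.74°  ·
  (1,2): δ = 97.37°  ·
  (1,3): δ = 23.52°  ·
  (2,3): δ = 59.11°  ·
antipodal pairs: 1

count = 1; pairs: (0,2)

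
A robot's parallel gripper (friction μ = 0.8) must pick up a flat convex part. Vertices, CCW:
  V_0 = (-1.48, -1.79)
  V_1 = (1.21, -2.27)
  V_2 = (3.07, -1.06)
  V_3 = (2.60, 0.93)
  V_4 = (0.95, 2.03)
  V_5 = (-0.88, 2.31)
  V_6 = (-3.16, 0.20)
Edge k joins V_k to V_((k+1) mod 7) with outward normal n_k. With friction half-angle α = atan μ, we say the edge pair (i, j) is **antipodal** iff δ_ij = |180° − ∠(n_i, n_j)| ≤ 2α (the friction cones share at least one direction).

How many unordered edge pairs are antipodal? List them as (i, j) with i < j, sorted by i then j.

α = atan 0.8 = 38.66°;  2α = 77.32°
n_0 = (-0.1757, -0.9845)
n_1 = (+0.5453, -0.8382)
n_2 = (+0.9732, +0.2299)
n_3 = (+0.5547, +0.8321)
n_4 = (+0.1512, +0.9885)
n_5 = (-0.6792, +0.7339)
n_6 = (-0.7641, -0.6451)
  (0,1): δ = 136.84°  ·
  (0,2): δ = 66.59°  ✓
  (0,3): δ = 23.57°  ✓
  (0,4): δ = 1.42°  ✓
  (0,5): δ = 52.90°  ✓
  (0,6): δ = 140.29°  ·
  (1,2): δ = 109.76°  ·
  (1,3): δ = 66.74°  ✓
  (1,4): δ = 41.74°  ✓
  (1,5): δ = 9.74°  ✓
  (1,6): δ = 97.13°  ·
  (2,3): δ = 136.98°  ·
  (2,4): δ = 111.99°  ·
  (2,5): δ = 60.51°  ✓
  (2,6): δ = 26.88°  ✓
  (3,4): δ = 155.01°  ·
  (3,5): δ = 103.53°  ·
  (3,6): δ = 16.14°  ✓
  (4,5): δ = 128.52°  ·
  (4,6): δ = 41.13°  ✓
  (5,6): δ = 92.61°  ·
antipodal pairs: 11

count = 11; pairs: (0,2), (0,3), (0,4), (0,5), (1,3), (1,4), (1,5), (2,5), (2,6), (3,6), (4,6)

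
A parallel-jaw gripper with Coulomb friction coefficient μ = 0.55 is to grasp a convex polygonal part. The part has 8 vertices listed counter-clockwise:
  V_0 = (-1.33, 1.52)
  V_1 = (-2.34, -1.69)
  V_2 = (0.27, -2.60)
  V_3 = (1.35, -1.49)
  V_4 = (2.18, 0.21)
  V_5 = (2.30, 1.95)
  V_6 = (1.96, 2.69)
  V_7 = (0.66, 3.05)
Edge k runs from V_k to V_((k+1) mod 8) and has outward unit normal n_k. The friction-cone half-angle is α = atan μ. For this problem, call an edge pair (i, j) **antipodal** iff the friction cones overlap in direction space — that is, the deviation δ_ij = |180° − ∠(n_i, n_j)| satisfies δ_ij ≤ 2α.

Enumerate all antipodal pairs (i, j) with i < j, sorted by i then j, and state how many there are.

count = 10; pairs: (0,2), (0,3), (0,4), (0,5), (1,5), (1,6), (1,7), (2,7), (3,7), (4,7)

α = atan 0.55 = 28.81°;  2α = 57.62°
n_0 = (-0.9539, +0.3001)
n_1 = (-0.3292, -0.9443)
n_2 = (+0.7167, -0.6974)
n_3 = (+0.8986, -0.4387)
n_4 = (+0.9976, -0.0688)
n_5 = (+0.9087, +0.4175)
n_6 = (+0.2669, +0.9637)
n_7 = (-0.6095, +0.7928)
  (0,1): δ = 91.76°  ·
  (0,2): δ = 26.75°  ✓
  (0,3): δ = 8.56°  ✓
  (0,4): δ = 13.52°  ✓
  (0,5): δ = 42.14°  ✓
  (0,6): δ = 91.99°  ·
  (0,7): δ = 145.02°  ·
  (1,2): δ = 114.99°  ·
  (1,3): δ = 96.80°  ·
  (1,4): δ = 74.72°  ·
  (1,5): δ = 46.10°  ✓
  (1,6): δ = 3.74°  ✓
  (1,7): δ = 56.78°  ✓
  (2,3): δ = 161.81°  ·
  (2,4): δ = 139.73°  ·
  (2,5): δ = 111.11°  ·
  (2,6): δ = 61.26°  ·
  (2,7): δ = 8.23°  ✓
  (3,4): δ = 157.92°  ·
  (3,5): δ = 129.30°  ·
  (3,6): δ = 79.46°  ·
  (3,7): δ = 26.42°  ✓
  (4,5): δ = 151.38°  ·
  (4,6): δ = 101.53°  ·
  (4,7): δ = 48.50°  ✓
  (5,6): δ = 130.16°  ·
  (5,7): δ = 77.12°  ·
  (6,7): δ = 126.97°  ·
antipodal pairs: 10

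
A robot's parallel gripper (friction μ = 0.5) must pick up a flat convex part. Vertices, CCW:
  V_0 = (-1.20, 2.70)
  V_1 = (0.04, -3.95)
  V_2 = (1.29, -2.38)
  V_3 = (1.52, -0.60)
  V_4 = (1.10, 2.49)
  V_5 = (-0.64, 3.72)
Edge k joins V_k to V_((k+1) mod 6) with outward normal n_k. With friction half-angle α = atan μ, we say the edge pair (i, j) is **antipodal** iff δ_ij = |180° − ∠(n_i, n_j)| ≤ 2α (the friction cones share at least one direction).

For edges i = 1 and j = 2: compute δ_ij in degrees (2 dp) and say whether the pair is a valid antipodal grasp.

α = atan 0.5 = 26.57°;  2α = 53.13°
edge 1: e_1 = (+1.25, +1.57);  n_1 = (+0.7823, -0.6229)
edge 2: e_2 = (+0.23, +1.78);  n_2 = (+0.9918, -0.1281)
∠(n_1, n_2) = 31.16°
δ = |180° − 31.16°| = 148.84°
148.84° > 2α = 53.13°  →  invalid

δ = 148.84°, invalid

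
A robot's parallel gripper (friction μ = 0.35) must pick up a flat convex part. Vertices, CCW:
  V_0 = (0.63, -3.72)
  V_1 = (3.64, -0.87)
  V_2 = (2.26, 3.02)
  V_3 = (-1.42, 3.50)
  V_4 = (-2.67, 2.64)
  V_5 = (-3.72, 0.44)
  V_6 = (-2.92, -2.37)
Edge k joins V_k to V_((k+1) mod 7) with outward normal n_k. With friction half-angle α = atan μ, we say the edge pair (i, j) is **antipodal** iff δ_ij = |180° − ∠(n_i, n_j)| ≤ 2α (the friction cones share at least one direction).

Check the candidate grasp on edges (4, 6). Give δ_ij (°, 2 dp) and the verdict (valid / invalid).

α = atan 0.35 = 19.29°;  2α = 38.58°
edge 4: e_4 = (-1.05, -2.20);  n_4 = (-0.9025, +0.4307)
edge 6: e_6 = (+3.55, -1.35);  n_6 = (-0.3554, -0.9347)
∠(n_4, n_6) = 94.69°
δ = |180° − 94.69°| = 85.31°
85.31° > 2α = 38.58°  →  invalid

δ = 85.31°, invalid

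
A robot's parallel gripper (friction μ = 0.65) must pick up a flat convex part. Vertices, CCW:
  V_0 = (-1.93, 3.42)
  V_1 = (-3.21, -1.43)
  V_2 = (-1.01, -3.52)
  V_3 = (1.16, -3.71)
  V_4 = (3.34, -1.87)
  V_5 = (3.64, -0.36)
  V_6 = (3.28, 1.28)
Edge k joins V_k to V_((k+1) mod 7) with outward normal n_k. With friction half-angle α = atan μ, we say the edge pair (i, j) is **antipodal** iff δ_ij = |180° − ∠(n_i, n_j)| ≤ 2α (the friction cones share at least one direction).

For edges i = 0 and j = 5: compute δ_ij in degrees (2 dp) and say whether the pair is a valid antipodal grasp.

α = atan 0.65 = 33.02°;  2α = 66.05°
edge 0: e_0 = (-1.28, -4.85);  n_0 = (-0.9669, +0.2552)
edge 5: e_5 = (-0.36, +1.64);  n_5 = (+0.9767, +0.2144)
∠(n_0, n_5) = 152.83°
δ = |180° − 152.83°| = 27.17°
27.17° ≤ 2α = 66.05°  →  valid

δ = 27.17°, valid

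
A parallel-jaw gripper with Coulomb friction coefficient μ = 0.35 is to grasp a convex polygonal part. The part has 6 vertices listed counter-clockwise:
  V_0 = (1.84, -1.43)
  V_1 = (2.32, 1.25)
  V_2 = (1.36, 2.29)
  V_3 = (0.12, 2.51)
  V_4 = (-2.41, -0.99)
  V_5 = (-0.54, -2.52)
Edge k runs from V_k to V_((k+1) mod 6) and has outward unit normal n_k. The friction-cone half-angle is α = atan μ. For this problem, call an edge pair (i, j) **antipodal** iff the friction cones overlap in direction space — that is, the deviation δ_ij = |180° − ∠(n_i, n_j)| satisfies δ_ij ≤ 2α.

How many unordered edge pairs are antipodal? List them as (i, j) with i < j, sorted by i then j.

count = 5; pairs: (0,3), (1,4), (2,4), (2,5), (3,5)

α = atan 0.35 = 19.29°;  2α = 38.58°
n_0 = (+0.9843, -0.1763)
n_1 = (+0.7348, +0.6783)
n_2 = (+0.1747, +0.9846)
n_3 = (-0.8104, +0.5858)
n_4 = (-0.6332, -0.7740)
n_5 = (+0.4164, -0.9092)
  (0,1): δ = 127.14°  ·
  (0,2): δ = 89.91°  ·
  (0,3): δ = 25.71°  ✓
  (0,4): δ = 60.86°  ·
  (0,5): δ = 124.76°  ·
  (1,2): δ = 142.77°  ·
  (1,3): δ = 78.57°  ·
  (1,4): δ = 8.00°  ✓
  (1,5): δ = 71.90°  ·
  (2,3): δ = 115.80°  ·
  (2,4): δ = 29.23°  ✓
  (2,5): δ = 34.67°  ✓
  (3,4): δ = 93.43°  ·
  (3,5): δ = 29.53°  ✓
  (4,5): δ = 116.10°  ·
antipodal pairs: 5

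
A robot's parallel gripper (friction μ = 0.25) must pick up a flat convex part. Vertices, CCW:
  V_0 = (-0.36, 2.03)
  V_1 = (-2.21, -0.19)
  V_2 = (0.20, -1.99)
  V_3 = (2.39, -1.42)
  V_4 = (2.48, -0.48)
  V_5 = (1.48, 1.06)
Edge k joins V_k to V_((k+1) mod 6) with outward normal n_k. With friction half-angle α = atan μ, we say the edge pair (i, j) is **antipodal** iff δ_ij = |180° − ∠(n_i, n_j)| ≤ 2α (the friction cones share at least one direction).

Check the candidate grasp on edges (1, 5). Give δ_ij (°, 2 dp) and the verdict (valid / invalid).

α = atan 0.25 = 14.04°;  2α = 28.07°
edge 1: e_1 = (+2.41, -1.80);  n_1 = (-0.5984, -0.8012)
edge 5: e_5 = (-1.84, +0.97);  n_5 = (+0.4663, +0.8846)
∠(n_1, n_5) = 171.04°
δ = |180° − 171.04°| = 8.96°
8.96° ≤ 2α = 28.07°  →  valid

δ = 8.96°, valid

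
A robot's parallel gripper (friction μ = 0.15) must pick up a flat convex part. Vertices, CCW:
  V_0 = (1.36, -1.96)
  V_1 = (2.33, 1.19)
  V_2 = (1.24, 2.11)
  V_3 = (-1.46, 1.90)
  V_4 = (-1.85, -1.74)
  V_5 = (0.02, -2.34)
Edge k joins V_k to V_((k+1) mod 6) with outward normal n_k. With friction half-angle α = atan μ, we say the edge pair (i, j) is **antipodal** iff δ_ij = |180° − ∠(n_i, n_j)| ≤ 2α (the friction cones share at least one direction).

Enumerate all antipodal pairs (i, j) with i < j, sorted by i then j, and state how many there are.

α = atan 0.15 = 8.53°;  2α = 17.06°
n_0 = (+0.9557, -0.2943)
n_1 = (+0.6450, +0.7642)
n_2 = (-0.0775, +0.9970)
n_3 = (-0.9943, +0.1065)
n_4 = (-0.3055, -0.9522)
n_5 = (+0.2728, -0.9621)
  (0,1): δ = 113.05°  ·
  (0,2): δ = 68.44°  ·
  (0,3): δ = 11.00°  ✓
  (0,4): δ = 89.33°  ·
  (0,5): δ = 122.95°  ·
  (1,2): δ = 135.39°  ·
  (1,3): δ = 55.95°  ·
  (1,4): δ = 22.38°  ·
  (1,5): δ = 56.00°  ·
  (2,3): δ = 100.56°  ·
  (2,4): δ = 22.24°  ·
  (2,5): δ = 11.39°  ✓
  (3,4): δ = 101.67°  ·
  (3,5): δ = 68.05°  ·
  (4,5): δ = 146.38°  ·
antipodal pairs: 2

count = 2; pairs: (0,3), (2,5)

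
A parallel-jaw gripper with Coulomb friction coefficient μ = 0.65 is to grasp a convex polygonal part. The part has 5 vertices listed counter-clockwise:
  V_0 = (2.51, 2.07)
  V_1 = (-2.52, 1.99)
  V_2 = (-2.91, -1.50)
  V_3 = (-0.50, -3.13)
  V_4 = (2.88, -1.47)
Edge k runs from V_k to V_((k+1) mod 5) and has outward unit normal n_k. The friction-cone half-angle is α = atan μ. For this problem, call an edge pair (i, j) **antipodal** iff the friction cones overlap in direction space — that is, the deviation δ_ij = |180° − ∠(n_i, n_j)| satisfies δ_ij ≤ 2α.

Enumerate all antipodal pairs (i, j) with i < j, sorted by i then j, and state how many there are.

α = atan 0.65 = 33.02°;  2α = 66.05°
n_0 = (-0.0159, +0.9999)
n_1 = (-0.9938, +0.1111)
n_2 = (-0.5602, -0.8283)
n_3 = (+0.4408, -0.8976)
n_4 = (+0.9946, +0.1040)
  (0,1): δ = 97.29°  ·
  (0,2): δ = 34.98°  ✓
  (0,3): δ = 25.25°  ✓
  (0,4): δ = 95.06°  ·
  (1,2): δ = 117.70°  ·
  (1,3): δ = 57.47°  ✓
  (1,4): δ = 12.34°  ✓
  (2,3): δ = 119.77°  ·
  (2,4): δ = 49.96°  ✓
  (3,4): δ = 110.19°  ·
antipodal pairs: 5

count = 5; pairs: (0,2), (0,3), (1,3), (1,4), (2,4)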